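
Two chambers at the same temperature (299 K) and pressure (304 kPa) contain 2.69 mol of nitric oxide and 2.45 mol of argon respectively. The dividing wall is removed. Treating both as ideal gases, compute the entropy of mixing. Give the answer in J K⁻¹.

Mole fractions: x_A = 2.69/5.14 = 0.523, x_B = 0.477.
ΔS_mix = −R(n_A ln x_A + n_B ln x_B) = −8.314 × (2.69 ln 0.523 + 2.45 ln 0.477) = 29.6 J/K.

ΔS_mix = 29.6 J/K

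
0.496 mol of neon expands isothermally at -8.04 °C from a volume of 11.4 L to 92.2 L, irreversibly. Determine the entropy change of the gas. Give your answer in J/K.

ΔS_gas = 8.62 J/K

Entropy is a state function, so ΔS_gas depends only on the end states.
For an isothermal ideal gas ΔS_gas = nR ln(V₂/V₁) = 0.496 × 8.314 × ln(92.2/11.4) = 8.62 J/K.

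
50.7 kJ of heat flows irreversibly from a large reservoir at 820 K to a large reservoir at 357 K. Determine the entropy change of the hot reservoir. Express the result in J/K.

ΔS_hot = -61.8 J/K

The hot reservoir loses heat Q, so ΔS_hot = −Q/T_H = −50700/820 = -61.8 J/K.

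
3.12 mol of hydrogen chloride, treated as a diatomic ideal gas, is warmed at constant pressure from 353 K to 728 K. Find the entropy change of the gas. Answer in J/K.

ΔS = 65.7 J/K

At constant pressure, ΔS = nC_p ln(T₂/T₁) with C_p = 7R/2 = 29.1 J mol⁻¹ K⁻¹.
ΔS = 3.12 × 29.1 × ln(728/353) = 65.7 J/K.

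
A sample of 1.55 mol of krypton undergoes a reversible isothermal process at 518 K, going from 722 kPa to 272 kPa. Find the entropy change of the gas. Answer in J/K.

ΔS_gas = 12.6 J/K

For an isothermal ideal gas ΔS_gas = nR ln(P₁/P₂) = 1.55 × 8.314 × ln(722/272) = 12.6 J/K.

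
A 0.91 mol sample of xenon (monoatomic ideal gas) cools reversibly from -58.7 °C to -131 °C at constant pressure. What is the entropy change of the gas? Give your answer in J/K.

ΔS = -7.78 J/K

In kelvin: T₁ = 214.45 K, T₂ = 142.15 K. At constant pressure, ΔS = nC_p ln(T₂/T₁) with C_p = 5R/2 = 20.79 J mol⁻¹ K⁻¹.
ΔS = 0.91 × 20.79 × ln(142.15/214.45) = -7.78 J/K.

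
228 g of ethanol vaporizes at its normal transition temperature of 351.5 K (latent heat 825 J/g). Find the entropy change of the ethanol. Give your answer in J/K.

ΔS = 535 J/K

Heat absorbed by the substance: Q = mL = 228 × 825 = 188100 J.
At constant T, ΔS = Q_rev/T = 188100 / 351.5 = 535 J/K.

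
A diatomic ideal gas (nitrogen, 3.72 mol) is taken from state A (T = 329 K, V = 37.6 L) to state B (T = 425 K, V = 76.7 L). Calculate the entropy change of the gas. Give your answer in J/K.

ΔS = 41.8 J/K

Entropy is a state function: ΔS = nC_V ln(T₂/T₁) + nR ln(V₂/V₁), with C_V = 5R/2 = 20.79 J mol⁻¹ K⁻¹ for a diatomic ideal gas.
ΔS = 3.72 × [20.79 × ln(425/329) + 8.314 × ln(76.7/37.6)] = 41.8 J/K.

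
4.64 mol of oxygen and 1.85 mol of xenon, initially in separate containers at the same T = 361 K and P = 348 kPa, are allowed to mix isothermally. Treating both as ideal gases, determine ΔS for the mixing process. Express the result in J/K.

Mole fractions: x_A = 4.64/6.49 = 0.715, x_B = 0.285.
ΔS_mix = −R(n_A ln x_A + n_B ln x_B) = −8.314 × (4.64 ln 0.715 + 1.85 ln 0.285) = 32.2 J/K.

ΔS_mix = 32.2 J/K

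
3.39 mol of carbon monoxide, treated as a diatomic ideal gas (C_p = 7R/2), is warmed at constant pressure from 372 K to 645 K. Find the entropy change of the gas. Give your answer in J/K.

ΔS = 54.3 J/K

At constant pressure, ΔS = nC_p ln(T₂/T₁) with C_p = 7R/2 = 29.1 J mol⁻¹ K⁻¹.
ΔS = 3.39 × 29.1 × ln(645/372) = 54.3 J/K.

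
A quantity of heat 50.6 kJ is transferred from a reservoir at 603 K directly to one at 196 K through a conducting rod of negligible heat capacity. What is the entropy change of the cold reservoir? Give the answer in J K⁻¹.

The cold reservoir gains heat Q, so ΔS_cold = +Q/T_C = 50600/196 = 258 J/K.

ΔS_cold = 258 J/K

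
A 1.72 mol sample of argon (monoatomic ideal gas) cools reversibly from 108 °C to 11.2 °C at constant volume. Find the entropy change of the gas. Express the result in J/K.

ΔS = -6.28 J/K

In kelvin: T₁ = 381.15 K, T₂ = 284.35 K. At constant volume, ΔS = nC_V ln(T₂/T₁) with C_V = 3R/2 = 12.47 J mol⁻¹ K⁻¹.
ΔS = 1.72 × 12.47 × ln(284.35/381.15) = -6.28 J/K.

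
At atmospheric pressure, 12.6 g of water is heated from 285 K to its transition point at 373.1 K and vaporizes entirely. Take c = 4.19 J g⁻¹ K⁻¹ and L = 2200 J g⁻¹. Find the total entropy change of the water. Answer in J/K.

Warming step: ΔS₁ = m c ln(T_tr/T_i) = 12.6 × 4.19 × ln(373.1/285) = 14.22 J/K.
Phase change: ΔS₂ = +mL/T_tr = 12.6 × 2200 / 373.1 = 74.3 J/K.
ΔS_total = (14.22) + (74.3) = 88.5 J/K.

ΔS = 88.5 J/K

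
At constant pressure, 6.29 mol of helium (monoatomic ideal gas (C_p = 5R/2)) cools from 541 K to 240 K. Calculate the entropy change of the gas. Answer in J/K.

At constant pressure, ΔS = nC_p ln(T₂/T₁) with C_p = 5R/2 = 20.79 J mol⁻¹ K⁻¹.
ΔS = 6.29 × 20.79 × ln(240/541) = -106 J/K.

ΔS = -106 J/K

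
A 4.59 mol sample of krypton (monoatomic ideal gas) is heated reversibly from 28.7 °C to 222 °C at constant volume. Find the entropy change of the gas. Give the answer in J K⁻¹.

ΔS = 28.3 J/K

In kelvin: T₁ = 301.85 K, T₂ = 495.15 K. At constant volume, ΔS = nC_V ln(T₂/T₁) with C_V = 3R/2 = 12.47 J mol⁻¹ K⁻¹.
ΔS = 4.59 × 12.47 × ln(495.15/301.85) = 28.3 J/K.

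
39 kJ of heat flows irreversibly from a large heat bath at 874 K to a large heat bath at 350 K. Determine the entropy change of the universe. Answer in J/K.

ΔS_hot = −Q/T_H = −39000/874 = -44.62 J/K and ΔS_cold = +Q/T_C = 39000/350 = 111.4 J/K.
ΔS_total = -44.62 + 111.4 = 66.8 J/K, positive as the second law requires.

ΔS_total = 66.8 J/K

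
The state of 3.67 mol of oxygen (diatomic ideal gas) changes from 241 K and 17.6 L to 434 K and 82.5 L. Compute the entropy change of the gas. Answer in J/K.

Entropy is a state function: ΔS = nC_V ln(T₂/T₁) + nR ln(V₂/V₁), with C_V = 5R/2 = 20.79 J mol⁻¹ K⁻¹ for a diatomic ideal gas.
ΔS = 3.67 × [20.79 × ln(434/241) + 8.314 × ln(82.5/17.6)] = 92 J/K.

ΔS = 92 J/K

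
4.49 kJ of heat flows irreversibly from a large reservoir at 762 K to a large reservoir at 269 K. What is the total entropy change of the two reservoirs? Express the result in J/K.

ΔS_hot = −Q/T_H = −4490/762 = -5.892 J/K and ΔS_cold = +Q/T_C = 4490/269 = 16.69 J/K.
ΔS_total = -5.892 + 16.69 = 10.8 J/K, positive as the second law requires.

ΔS_total = 10.8 J/K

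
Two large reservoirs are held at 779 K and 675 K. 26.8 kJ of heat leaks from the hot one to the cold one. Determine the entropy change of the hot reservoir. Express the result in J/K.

ΔS_hot = -34.4 J/K

The hot reservoir loses heat Q, so ΔS_hot = −Q/T_H = −26800/779 = -34.4 J/K.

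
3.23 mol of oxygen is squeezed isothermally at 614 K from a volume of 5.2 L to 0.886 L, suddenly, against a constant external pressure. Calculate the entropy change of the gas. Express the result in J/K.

ΔS_gas = -47.5 J/K

Entropy is a state function, so ΔS_gas depends only on the end states.
For an isothermal ideal gas ΔS_gas = nR ln(V₂/V₁) = 3.23 × 8.314 × ln(0.886/5.2) = -47.5 J/K.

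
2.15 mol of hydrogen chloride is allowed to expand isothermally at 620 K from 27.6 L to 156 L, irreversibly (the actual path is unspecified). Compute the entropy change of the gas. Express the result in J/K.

Entropy is a state function, so ΔS_gas depends only on the end states.
For an isothermal ideal gas ΔS_gas = nR ln(V₂/V₁) = 2.15 × 8.314 × ln(156/27.6) = 31 J/K.

ΔS_gas = 31 J/K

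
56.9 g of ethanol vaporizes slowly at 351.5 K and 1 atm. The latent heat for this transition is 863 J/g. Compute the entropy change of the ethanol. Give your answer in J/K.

ΔS = 140 J/K

Heat absorbed by the substance: Q = mL = 56.9 × 863 = 49104.7 J.
At constant T, ΔS = Q_rev/T = 49104.7 / 351.5 = 140 J/K.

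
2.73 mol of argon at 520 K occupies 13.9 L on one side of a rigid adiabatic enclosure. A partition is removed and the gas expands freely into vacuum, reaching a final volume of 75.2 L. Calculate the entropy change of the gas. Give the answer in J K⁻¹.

No heat is exchanged and no work is done, so the ideal-gas temperature stays constant.
Entropy is a state function; using a reversible isothermal path, ΔS_gas = nR ln(V₂/V₁) = 2.73 × 8.314 × ln(75.2/13.9) = 38.3 J/K.

ΔS_gas = 38.3 J/K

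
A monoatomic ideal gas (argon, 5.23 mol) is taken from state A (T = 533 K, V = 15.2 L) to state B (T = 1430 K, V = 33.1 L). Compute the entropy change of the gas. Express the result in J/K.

ΔS = 98.2 J/K

Entropy is a state function: ΔS = nC_V ln(T₂/T₁) + nR ln(V₂/V₁), with C_V = 3R/2 = 12.47 J mol⁻¹ K⁻¹ for a monoatomic ideal gas.
ΔS = 5.23 × [12.47 × ln(1430/533) + 8.314 × ln(33.1/15.2)] = 98.2 J/K.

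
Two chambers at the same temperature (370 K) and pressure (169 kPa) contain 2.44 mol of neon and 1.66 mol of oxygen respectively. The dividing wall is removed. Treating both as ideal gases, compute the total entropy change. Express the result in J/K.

Mole fractions: x_A = 2.44/4.1 = 0.595, x_B = 0.405.
ΔS_mix = −R(n_A ln x_A + n_B ln x_B) = −8.314 × (2.44 ln 0.595 + 1.66 ln 0.405) = 23 J/K.

ΔS_mix = 23 J/K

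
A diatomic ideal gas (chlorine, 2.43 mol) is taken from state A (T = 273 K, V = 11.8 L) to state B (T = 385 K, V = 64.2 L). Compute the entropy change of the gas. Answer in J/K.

ΔS = 51.6 J/K

Entropy is a state function: ΔS = nC_V ln(T₂/T₁) + nR ln(V₂/V₁), with C_V = 5R/2 = 20.79 J mol⁻¹ K⁻¹ for a diatomic ideal gas.
ΔS = 2.43 × [20.79 × ln(385/273) + 8.314 × ln(64.2/11.8)] = 51.6 J/K.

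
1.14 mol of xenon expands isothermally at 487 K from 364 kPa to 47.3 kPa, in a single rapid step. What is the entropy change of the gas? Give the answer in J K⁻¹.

Entropy is a state function, so ΔS_gas depends only on the end states.
For an isothermal ideal gas ΔS_gas = nR ln(P₁/P₂) = 1.14 × 8.314 × ln(364/47.3) = 19.3 J/K.

ΔS_gas = 19.3 J/K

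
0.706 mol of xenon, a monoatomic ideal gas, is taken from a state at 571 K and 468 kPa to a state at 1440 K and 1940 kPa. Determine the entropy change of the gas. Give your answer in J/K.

ΔS = 5.23 J/K

ΔS = nC_p ln(T₂/T₁) − nR ln(P₂/P₁), with C_p = 5R/2 = 20.79 J mol⁻¹ K⁻¹ for a monoatomic ideal gas.
ΔS = 0.706 × [20.79 × ln(1440/571) − 8.314 × ln(1940/468)] = 5.23 J/K.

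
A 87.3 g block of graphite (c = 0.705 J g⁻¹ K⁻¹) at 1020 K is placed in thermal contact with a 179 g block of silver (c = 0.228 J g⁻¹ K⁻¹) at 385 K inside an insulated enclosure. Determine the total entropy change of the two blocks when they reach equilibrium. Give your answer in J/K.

ΔS_total = 10.6 J/K

Energy balance: T_f = (m₁c₁T₁ + m₂c₂T₂)/(m₁c₁ + m₂c₂) = 766.82 K.
ΔS₁ = m₁c₁ ln(T_f/T₁) = 61.5465 × ln(766.82/1020) = -17.56 J/K.
ΔS₂ = m₂c₂ ln(T_f/T₂) = 40.812 × ln(766.82/385) = 28.12 J/K.
ΔS_total = -17.56 + 28.12 = 10.6 J/K.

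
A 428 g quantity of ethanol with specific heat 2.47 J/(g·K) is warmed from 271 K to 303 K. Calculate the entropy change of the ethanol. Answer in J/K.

ΔS = 118 J/K

ΔS = ∫dQ_rev/T = m c ln(T₂/T₁) = 428 × 2.47 × ln(303/271) = 118 J/K.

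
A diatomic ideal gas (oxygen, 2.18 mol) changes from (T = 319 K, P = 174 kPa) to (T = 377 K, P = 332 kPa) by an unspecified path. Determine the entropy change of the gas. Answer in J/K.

ΔS = -1.11 J/K

ΔS = nC_p ln(T₂/T₁) − nR ln(P₂/P₁), with C_p = 7R/2 = 29.1 J mol⁻¹ K⁻¹ for a diatomic ideal gas.
ΔS = 2.18 × [29.1 × ln(377/319) − 8.314 × ln(332/174)] = -1.11 J/K.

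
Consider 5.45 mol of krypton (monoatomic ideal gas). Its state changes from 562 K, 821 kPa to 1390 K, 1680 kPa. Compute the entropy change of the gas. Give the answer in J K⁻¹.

ΔS = nC_p ln(T₂/T₁) − nR ln(P₂/P₁), with C_p = 5R/2 = 20.79 J mol⁻¹ K⁻¹ for a monoatomic ideal gas.
ΔS = 5.45 × [20.79 × ln(1390/562) − 8.314 × ln(1680/821)] = 70.1 J/K.

ΔS = 70.1 J/K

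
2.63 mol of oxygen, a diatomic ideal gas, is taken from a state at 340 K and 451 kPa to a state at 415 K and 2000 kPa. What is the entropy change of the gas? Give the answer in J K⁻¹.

ΔS = nC_p ln(T₂/T₁) − nR ln(P₂/P₁), with C_p = 7R/2 = 29.1 J mol⁻¹ K⁻¹ for a diatomic ideal gas.
ΔS = 2.63 × [29.1 × ln(415/340) − 8.314 × ln(2000/451)] = -17.3 J/K.

ΔS = -17.3 J/K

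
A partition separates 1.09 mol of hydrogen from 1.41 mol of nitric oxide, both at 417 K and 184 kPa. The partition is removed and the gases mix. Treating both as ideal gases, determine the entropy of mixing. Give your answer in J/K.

ΔS_mix = 14.2 J/K

Mole fractions: x_A = 1.09/2.5 = 0.436, x_B = 0.564.
ΔS_mix = −R(n_A ln x_A + n_B ln x_B) = −8.314 × (1.09 ln 0.436 + 1.41 ln 0.564) = 14.2 J/K.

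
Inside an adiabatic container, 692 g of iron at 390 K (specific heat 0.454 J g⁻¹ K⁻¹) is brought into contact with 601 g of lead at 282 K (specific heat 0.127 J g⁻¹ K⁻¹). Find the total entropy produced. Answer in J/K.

Energy balance: T_f = (m₁c₁T₁ + m₂c₂T₂)/(m₁c₁ + m₂c₂) = 368.89 K.
ΔS₁ = m₁c₁ ln(T_f/T₁) = 314.168 × ln(368.89/390) = -17.48 J/K.
ΔS₂ = m₂c₂ ln(T_f/T₂) = 76.327 × ln(368.89/282) = 20.5 J/K.
ΔS_total = -17.48 + 20.5 = 3.02 J/K.

ΔS_total = 3.02 J/K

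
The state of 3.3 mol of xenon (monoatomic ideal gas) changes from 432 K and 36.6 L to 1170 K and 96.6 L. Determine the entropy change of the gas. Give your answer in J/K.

Entropy is a state function: ΔS = nC_V ln(T₂/T₁) + nR ln(V₂/V₁), with C_V = 3R/2 = 12.47 J mol⁻¹ K⁻¹ for a monoatomic ideal gas.
ΔS = 3.3 × [12.47 × ln(1170/432) + 8.314 × ln(96.6/36.6)] = 67.6 J/K.

ΔS = 67.6 J/K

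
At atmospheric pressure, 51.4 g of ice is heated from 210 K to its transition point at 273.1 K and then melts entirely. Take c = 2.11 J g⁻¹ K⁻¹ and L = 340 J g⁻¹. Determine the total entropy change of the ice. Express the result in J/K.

ΔS = 92.5 J/K

Warming step: ΔS₁ = m c ln(T_tr/T_i) = 51.4 × 2.11 × ln(273.1/210) = 28.49 J/K.
Phase change: ΔS₂ = +mL/T_tr = 51.4 × 340 / 273.1 = 63.99 J/K.
ΔS_total = (28.49) + (63.99) = 92.5 J/K.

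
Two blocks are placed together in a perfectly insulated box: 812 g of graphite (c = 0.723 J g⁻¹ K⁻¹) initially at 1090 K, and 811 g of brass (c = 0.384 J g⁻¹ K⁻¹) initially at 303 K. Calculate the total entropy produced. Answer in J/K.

Energy balance: T_f = (m₁c₁T₁ + m₂c₂T₂)/(m₁c₁ + m₂c₂) = 817.22 K.
ΔS₁ = m₁c₁ ln(T_f/T₁) = 587.076 × ln(817.22/1090) = -169.1 J/K.
ΔS₂ = m₂c₂ ln(T_f/T₂) = 311.424 × ln(817.22/303) = 309 J/K.
ΔS_total = -169.1 + 309 = 140 J/K.

ΔS_total = 140 J/K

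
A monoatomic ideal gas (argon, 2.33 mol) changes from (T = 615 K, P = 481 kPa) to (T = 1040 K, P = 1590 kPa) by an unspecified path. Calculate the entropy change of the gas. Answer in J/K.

ΔS = 2.28 J/K

ΔS = nC_p ln(T₂/T₁) − nR ln(P₂/P₁), with C_p = 5R/2 = 20.79 J mol⁻¹ K⁻¹ for a monoatomic ideal gas.
ΔS = 2.33 × [20.79 × ln(1040/615) − 8.314 × ln(1590/481)] = 2.28 J/K.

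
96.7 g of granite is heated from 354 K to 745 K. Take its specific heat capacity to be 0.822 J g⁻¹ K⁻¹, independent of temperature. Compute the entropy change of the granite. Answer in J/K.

ΔS = ∫dQ_rev/T = m c ln(T₂/T₁) = 96.7 × 0.822 × ln(745/354) = 59.1 J/K.

ΔS = 59.1 J/K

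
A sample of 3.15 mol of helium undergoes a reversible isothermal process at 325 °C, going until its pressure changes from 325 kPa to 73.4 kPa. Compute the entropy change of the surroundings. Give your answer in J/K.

ΔS_surr = -39 J/K

For an isothermal ideal gas ΔS_gas = nR ln(P₁/P₂) = 3.15 × 8.314 × ln(325/73.4) = 39 J/K.
The process is reversible, so ΔS_surr = −ΔS_gas = -39 J/K and ΔS_universe = 0.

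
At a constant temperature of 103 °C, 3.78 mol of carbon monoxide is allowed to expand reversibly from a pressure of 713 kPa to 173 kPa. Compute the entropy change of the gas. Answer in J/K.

ΔS_gas = 44.5 J/K

For an isothermal ideal gas ΔS_gas = nR ln(P₁/P₂) = 3.78 × 8.314 × ln(713/173) = 44.5 J/K.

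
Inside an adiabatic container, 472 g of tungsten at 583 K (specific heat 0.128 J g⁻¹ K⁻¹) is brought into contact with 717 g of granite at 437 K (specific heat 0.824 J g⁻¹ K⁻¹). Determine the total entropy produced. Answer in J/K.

Energy balance: T_f = (m₁c₁T₁ + m₂c₂T₂)/(m₁c₁ + m₂c₂) = 450.54 K.
ΔS₁ = m₁c₁ ln(T_f/T₁) = 60.416 × ln(450.54/583) = -15.57 J/K.
ΔS₂ = m₂c₂ ln(T_f/T₂) = 590.808 × ln(450.54/437) = 18.03 J/K.
ΔS_total = -15.57 + 18.03 = 2.46 J/K.

ΔS_total = 2.46 J/K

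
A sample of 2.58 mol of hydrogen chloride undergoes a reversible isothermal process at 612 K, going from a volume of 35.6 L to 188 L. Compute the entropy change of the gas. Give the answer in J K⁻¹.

ΔS_gas = 35.7 J/K

For an isothermal ideal gas ΔS_gas = nR ln(V₂/V₁) = 2.58 × 8.314 × ln(188/35.6) = 35.7 J/K.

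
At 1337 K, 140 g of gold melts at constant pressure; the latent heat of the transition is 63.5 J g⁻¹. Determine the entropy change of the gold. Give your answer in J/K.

Heat absorbed by the substance: Q = mL = 140 × 63.5 = 8890 J.
At constant T, ΔS = Q_rev/T = 8890 / 1337 = 6.65 J/K.

ΔS = 6.65 J/K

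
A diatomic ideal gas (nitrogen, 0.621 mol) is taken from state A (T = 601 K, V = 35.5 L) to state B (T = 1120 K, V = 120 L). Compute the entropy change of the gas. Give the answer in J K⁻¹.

Entropy is a state function: ΔS = nC_V ln(T₂/T₁) + nR ln(V₂/V₁), with C_V = 5R/2 = 20.79 J mol⁻¹ K⁻¹ for a diatomic ideal gas.
ΔS = 0.621 × [20.79 × ln(1120/601) + 8.314 × ln(120/35.5)] = 14.3 J/K.

ΔS = 14.3 J/K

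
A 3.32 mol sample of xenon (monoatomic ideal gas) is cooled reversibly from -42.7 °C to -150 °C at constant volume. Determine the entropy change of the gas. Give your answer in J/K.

In kelvin: T₁ = 230.45 K, T₂ = 123.15 K. At constant volume, ΔS = nC_V ln(T₂/T₁) with C_V = 3R/2 = 12.47 J mol⁻¹ K⁻¹.
ΔS = 3.32 × 12.47 × ln(123.15/230.45) = -25.9 J/K.

ΔS = -25.9 J/K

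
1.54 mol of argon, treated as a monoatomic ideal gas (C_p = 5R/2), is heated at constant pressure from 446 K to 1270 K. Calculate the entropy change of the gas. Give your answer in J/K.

ΔS = 33.5 J/K

At constant pressure, ΔS = nC_p ln(T₂/T₁) with C_p = 5R/2 = 20.79 J mol⁻¹ K⁻¹.
ΔS = 1.54 × 20.79 × ln(1270/446) = 33.5 J/K.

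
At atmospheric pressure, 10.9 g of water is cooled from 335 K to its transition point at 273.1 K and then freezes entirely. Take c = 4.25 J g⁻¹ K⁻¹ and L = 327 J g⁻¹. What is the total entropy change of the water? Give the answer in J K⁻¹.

Cooling step: ΔS₁ = m c ln(T_tr/T_i) = 10.9 × 4.25 × ln(273.1/335) = -9.464 J/K.
Phase change: ΔS₂ = −mL/T_tr = −10.9 × 327 / 273.1 = -13.05 J/K.
ΔS_total = (-9.464) + (-13.05) = -22.5 J/K.

ΔS = -22.5 J/K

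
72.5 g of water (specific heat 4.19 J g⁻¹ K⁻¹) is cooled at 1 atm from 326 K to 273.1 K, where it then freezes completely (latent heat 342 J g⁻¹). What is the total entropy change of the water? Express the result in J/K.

Cooling step: ΔS₁ = m c ln(T_tr/T_i) = 72.5 × 4.19 × ln(273.1/326) = -53.79 J/K.
Phase change: ΔS₂ = −mL/T_tr = −72.5 × 342 / 273.1 = -90.79 J/K.
ΔS_total = (-53.79) + (-90.79) = -145 J/K.

ΔS = -145 J/K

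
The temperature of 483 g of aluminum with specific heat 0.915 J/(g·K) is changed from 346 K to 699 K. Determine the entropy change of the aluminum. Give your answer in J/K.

ΔS = 311 J/K

ΔS = ∫dQ_rev/T = m c ln(T₂/T₁) = 483 × 0.915 × ln(699/346) = 311 J/K.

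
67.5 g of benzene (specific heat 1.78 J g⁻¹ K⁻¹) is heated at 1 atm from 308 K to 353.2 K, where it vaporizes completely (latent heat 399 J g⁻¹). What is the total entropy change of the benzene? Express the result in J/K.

ΔS = 92.7 J/K

Warming step: ΔS₁ = m c ln(T_tr/T_i) = 67.5 × 1.78 × ln(353.2/308) = 16.45 J/K.
Phase change: ΔS₂ = +mL/T_tr = 67.5 × 399 / 353.2 = 76.25 J/K.
ΔS_total = (16.45) + (76.25) = 92.7 J/K.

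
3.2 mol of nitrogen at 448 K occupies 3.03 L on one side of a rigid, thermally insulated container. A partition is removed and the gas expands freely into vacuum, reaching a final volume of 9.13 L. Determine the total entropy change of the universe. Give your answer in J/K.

For an ideal gas in free expansion Q = 0 and W = 0, so T is unchanged.
Entropy is a state function; using a reversible isothermal path, ΔS_gas = nR ln(V₂/V₁) = 3.2 × 8.314 × ln(9.13/3.03) = 29.3 J/K.
The insulated surroundings exchange no heat, so ΔS_surr = 0 and ΔS_universe = ΔS_gas.

ΔS_universe = 29.3 J/K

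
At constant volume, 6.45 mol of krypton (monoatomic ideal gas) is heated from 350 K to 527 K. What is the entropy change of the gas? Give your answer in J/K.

At constant volume, ΔS = nC_V ln(T₂/T₁) with C_V = 3R/2 = 12.47 J mol⁻¹ K⁻¹.
ΔS = 6.45 × 12.47 × ln(527/350) = 32.9 J/K.

ΔS = 32.9 J/K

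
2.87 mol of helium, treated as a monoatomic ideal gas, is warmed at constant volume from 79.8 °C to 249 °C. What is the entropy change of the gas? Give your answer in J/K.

In kelvin: T₁ = 352.95 K, T₂ = 522.15 K. At constant volume, ΔS = nC_V ln(T₂/T₁) with C_V = 3R/2 = 12.47 J mol⁻¹ K⁻¹.
ΔS = 2.87 × 12.47 × ln(522.15/352.95) = 14 J/K.

ΔS = 14 J/K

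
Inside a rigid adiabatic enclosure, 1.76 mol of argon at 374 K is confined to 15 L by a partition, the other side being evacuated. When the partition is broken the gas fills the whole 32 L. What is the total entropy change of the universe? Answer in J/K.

No heat is exchanged and no work is done, so the ideal-gas temperature stays constant.
Entropy is a state function; using a reversible isothermal path, ΔS_gas = nR ln(V₂/V₁) = 1.76 × 8.314 × ln(32/15) = 11.1 J/K.
The insulated surroundings exchange no heat, so ΔS_surr = 0 and ΔS_universe = ΔS_gas.

ΔS_universe = 11.1 J/K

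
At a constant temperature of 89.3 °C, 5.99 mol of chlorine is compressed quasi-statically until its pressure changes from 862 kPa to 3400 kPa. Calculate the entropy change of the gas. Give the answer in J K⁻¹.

ΔS_gas = -68.3 J/K

For an isothermal ideal gas ΔS_gas = nR ln(P₁/P₂) = 5.99 × 8.314 × ln(862/3400) = -68.3 J/K.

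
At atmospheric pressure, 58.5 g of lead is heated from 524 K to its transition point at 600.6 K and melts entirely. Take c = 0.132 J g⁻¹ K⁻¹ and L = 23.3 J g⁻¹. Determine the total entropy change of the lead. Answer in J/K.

ΔS = 3.32 J/K

Warming step: ΔS₁ = m c ln(T_tr/T_i) = 58.5 × 0.132 × ln(600.6/524) = 1.054 J/K.
Phase change: ΔS₂ = +mL/T_tr = 58.5 × 23.3 / 600.6 = 2.269 J/K.
ΔS_total = (1.054) + (2.269) = 3.32 J/K.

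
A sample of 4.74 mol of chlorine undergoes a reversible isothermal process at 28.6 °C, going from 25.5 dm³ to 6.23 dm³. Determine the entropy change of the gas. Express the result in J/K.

ΔS_gas = -55.5 J/K

For an isothermal ideal gas ΔS_gas = nR ln(V₂/V₁) = 4.74 × 8.314 × ln(6.23/25.5) = -55.5 J/K.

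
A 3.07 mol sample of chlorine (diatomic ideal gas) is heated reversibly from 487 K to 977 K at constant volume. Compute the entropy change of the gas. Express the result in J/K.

At constant volume, ΔS = nC_V ln(T₂/T₁) with C_V = 5R/2 = 20.79 J mol⁻¹ K⁻¹.
ΔS = 3.07 × 20.79 × ln(977/487) = 44.4 J/K.

ΔS = 44.4 J/K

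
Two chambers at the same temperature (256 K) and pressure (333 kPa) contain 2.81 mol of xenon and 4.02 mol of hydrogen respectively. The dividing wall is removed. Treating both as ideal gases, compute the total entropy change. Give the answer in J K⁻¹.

ΔS_mix = 38.5 J/K

Mole fractions: x_A = 2.81/6.83 = 0.411, x_B = 0.589.
ΔS_mix = −R(n_A ln x_A + n_B ln x_B) = −8.314 × (2.81 ln 0.411 + 4.02 ln 0.589) = 38.5 J/K.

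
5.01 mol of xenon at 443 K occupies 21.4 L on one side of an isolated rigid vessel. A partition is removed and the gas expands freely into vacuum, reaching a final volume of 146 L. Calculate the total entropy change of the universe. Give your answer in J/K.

No heat is exchanged and no work is done, so the ideal-gas temperature stays constant.
Entropy is a state function; using a reversible isothermal path, ΔS_gas = nR ln(V₂/V₁) = 5.01 × 8.314 × ln(146/21.4) = 80 J/K.
The insulated surroundings exchange no heat, so ΔS_surr = 0 and ΔS_universe = ΔS_gas.

ΔS_universe = 80 J/K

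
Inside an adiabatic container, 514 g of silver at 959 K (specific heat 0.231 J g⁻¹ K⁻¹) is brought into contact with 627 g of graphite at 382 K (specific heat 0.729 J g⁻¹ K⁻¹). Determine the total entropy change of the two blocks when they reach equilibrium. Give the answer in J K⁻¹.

Energy balance: T_f = (m₁c₁T₁ + m₂c₂T₂)/(m₁c₁ + m₂c₂) = 500.98 K.
ΔS₁ = m₁c₁ ln(T_f/T₁) = 118.734 × ln(500.98/959) = -77.1 J/K.
ΔS₂ = m₂c₂ ln(T_f/T₂) = 457.083 × ln(500.98/382) = 123.9 J/K.
ΔS_total = -77.1 + 123.9 = 46.8 J/K.

ΔS_total = 46.8 J/K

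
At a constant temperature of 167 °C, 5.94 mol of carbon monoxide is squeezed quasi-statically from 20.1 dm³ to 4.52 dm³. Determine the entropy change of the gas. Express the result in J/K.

ΔS_gas = -73.7 J/K

For an isothermal ideal gas ΔS_gas = nR ln(V₂/V₁) = 5.94 × 8.314 × ln(4.52/20.1) = -73.7 J/K.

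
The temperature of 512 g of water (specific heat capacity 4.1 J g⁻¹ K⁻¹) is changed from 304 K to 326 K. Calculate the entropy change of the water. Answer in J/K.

ΔS = 147 J/K

ΔS = ∫dQ_rev/T = m c ln(T₂/T₁) = 512 × 4.1 × ln(326/304) = 147 J/K.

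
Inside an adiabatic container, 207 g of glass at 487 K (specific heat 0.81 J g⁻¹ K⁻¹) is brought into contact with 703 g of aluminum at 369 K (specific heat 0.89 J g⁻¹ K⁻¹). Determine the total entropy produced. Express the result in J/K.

ΔS_total = 5.36 J/K

Energy balance: T_f = (m₁c₁T₁ + m₂c₂T₂)/(m₁c₁ + m₂c₂) = 393.94 K.
ΔS₁ = m₁c₁ ln(T_f/T₁) = 167.67 × ln(393.94/487) = -35.56 J/K.
ΔS₂ = m₂c₂ ln(T_f/T₂) = 625.67 × ln(393.94/369) = 40.92 J/K.
ΔS_total = -35.56 + 40.92 = 5.36 J/K.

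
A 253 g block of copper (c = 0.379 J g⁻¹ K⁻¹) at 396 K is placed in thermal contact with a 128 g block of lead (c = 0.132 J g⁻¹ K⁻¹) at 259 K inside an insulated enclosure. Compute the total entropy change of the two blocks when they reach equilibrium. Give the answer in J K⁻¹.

Energy balance: T_f = (m₁c₁T₁ + m₂c₂T₂)/(m₁c₁ + m₂c₂) = 375.48 K.
ΔS₁ = m₁c₁ ln(T_f/T₁) = 95.887 × ln(375.48/396) = -5.103 J/K.
ΔS₂ = m₂c₂ ln(T_f/T₂) = 16.896 × ln(375.48/259) = 6.275 J/K.
ΔS_total = -5.103 + 6.275 = 1.17 J/K.

ΔS_total = 1.17 J/K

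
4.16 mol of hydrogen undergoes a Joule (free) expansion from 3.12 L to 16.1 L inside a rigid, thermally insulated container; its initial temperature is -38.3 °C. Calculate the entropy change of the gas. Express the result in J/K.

No heat is exchanged and no work is done, so the ideal-gas temperature stays constant.
Entropy is a state function; using a reversible isothermal path, ΔS_gas = nR ln(V₂/V₁) = 4.16 × 8.314 × ln(16.1/3.12) = 56.8 J/K.

ΔS_gas = 56.8 J/K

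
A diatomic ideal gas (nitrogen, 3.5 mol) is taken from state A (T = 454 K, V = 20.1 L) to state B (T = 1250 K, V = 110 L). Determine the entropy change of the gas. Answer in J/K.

ΔS = 123 J/K

Entropy is a state function: ΔS = nC_V ln(T₂/T₁) + nR ln(V₂/V₁), with C_V = 5R/2 = 20.79 J mol⁻¹ K⁻¹ for a diatomic ideal gas.
ΔS = 3.5 × [20.79 × ln(1250/454) + 8.314 × ln(110/20.1)] = 123 J/K.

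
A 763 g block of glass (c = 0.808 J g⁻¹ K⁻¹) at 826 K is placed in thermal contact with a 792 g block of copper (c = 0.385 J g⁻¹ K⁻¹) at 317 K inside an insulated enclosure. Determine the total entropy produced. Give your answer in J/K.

Energy balance: T_f = (m₁c₁T₁ + m₂c₂T₂)/(m₁c₁ + m₂c₂) = 657.56 K.
ΔS₁ = m₁c₁ ln(T_f/T₁) = 616.504 × ln(657.56/826) = -140.6 J/K.
ΔS₂ = m₂c₂ ln(T_f/T₂) = 304.92 × ln(657.56/317) = 222.5 J/K.
ΔS_total = -140.6 + 222.5 = 81.9 J/K.

ΔS_total = 81.9 J/K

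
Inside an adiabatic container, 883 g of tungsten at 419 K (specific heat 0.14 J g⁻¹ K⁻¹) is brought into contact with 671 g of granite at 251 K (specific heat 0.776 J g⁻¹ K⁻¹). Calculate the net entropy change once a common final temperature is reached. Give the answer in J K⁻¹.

Energy balance: T_f = (m₁c₁T₁ + m₂c₂T₂)/(m₁c₁ + m₂c₂) = 283.23 K.
ΔS₁ = m₁c₁ ln(T_f/T₁) = 123.62 × ln(283.23/419) = -48.41 J/K.
ΔS₂ = m₂c₂ ln(T_f/T₂) = 520.696 × ln(283.23/251) = 62.91 J/K.
ΔS_total = -48.41 + 62.91 = 14.5 J/K.

ΔS_total = 14.5 J/K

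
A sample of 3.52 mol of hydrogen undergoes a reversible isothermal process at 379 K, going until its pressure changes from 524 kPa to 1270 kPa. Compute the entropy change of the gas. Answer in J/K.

For an isothermal ideal gas ΔS_gas = nR ln(P₁/P₂) = 3.52 × 8.314 × ln(524/1270) = -25.9 J/K.

ΔS_gas = -25.9 J/K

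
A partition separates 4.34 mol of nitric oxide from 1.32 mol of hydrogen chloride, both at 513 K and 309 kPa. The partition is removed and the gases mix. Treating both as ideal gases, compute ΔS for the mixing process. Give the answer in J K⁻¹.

ΔS_mix = 25.6 J/K

Mole fractions: x_A = 4.34/5.66 = 0.767, x_B = 0.233.
ΔS_mix = −R(n_A ln x_A + n_B ln x_B) = −8.314 × (4.34 ln 0.767 + 1.32 ln 0.233) = 25.6 J/K.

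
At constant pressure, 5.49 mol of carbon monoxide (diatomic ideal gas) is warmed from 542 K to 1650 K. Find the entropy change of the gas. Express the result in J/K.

ΔS = 178 J/K

At constant pressure, ΔS = nC_p ln(T₂/T₁) with C_p = 7R/2 = 29.1 J mol⁻¹ K⁻¹.
ΔS = 5.49 × 29.1 × ln(1650/542) = 178 J/K.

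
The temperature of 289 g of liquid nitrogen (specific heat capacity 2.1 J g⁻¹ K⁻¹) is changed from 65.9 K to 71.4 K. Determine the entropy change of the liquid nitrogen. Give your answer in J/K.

ΔS = 48.6 J/K

ΔS = ∫dQ_rev/T = m c ln(T₂/T₁) = 289 × 2.1 × ln(71.4/65.9) = 48.6 J/K.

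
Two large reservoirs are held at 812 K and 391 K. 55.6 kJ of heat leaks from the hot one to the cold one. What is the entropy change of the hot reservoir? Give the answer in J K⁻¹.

The hot reservoir loses heat Q, so ΔS_hot = −Q/T_H = −55600/812 = -68.5 J/K.

ΔS_hot = -68.5 J/K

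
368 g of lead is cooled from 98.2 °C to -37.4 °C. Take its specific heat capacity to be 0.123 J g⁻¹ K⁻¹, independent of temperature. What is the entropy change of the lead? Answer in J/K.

In kelvin: T₁ = 371.35 K, T₂ = 235.75 K. ΔS = ∫dQ_rev/T = m c ln(T₂/T₁) = 368 × 0.123 × ln(235.75/371.35) = -20.6 J/K.

ΔS = -20.6 J/K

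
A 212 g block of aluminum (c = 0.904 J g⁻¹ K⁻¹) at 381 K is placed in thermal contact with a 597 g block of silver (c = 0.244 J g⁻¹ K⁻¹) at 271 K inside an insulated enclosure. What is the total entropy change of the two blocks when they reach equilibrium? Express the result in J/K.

ΔS_total = 4.71 J/K

Energy balance: T_f = (m₁c₁T₁ + m₂c₂T₂)/(m₁c₁ + m₂c₂) = 333.5 K.
ΔS₁ = m₁c₁ ln(T_f/T₁) = 191.648 × ln(333.5/381) = -25.52 J/K.
ΔS₂ = m₂c₂ ln(T_f/T₂) = 145.668 × ln(333.5/271) = 30.23 J/K.
ΔS_total = -25.52 + 30.23 = 4.71 J/K.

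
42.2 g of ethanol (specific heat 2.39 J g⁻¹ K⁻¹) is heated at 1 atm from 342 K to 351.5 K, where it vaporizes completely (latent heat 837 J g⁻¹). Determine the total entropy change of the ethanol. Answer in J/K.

ΔS = 103 J/K

Warming step: ΔS₁ = m c ln(T_tr/T_i) = 42.2 × 2.39 × ln(351.5/342) = 2.763 J/K.
Phase change: ΔS₂ = +mL/T_tr = 42.2 × 837 / 351.5 = 100.5 J/K.
ΔS_total = (2.763) + (100.5) = 103 J/K.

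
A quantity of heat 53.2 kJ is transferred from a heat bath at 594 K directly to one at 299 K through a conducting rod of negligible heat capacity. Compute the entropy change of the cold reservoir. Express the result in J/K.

The cold reservoir gains heat Q, so ΔS_cold = +Q/T_C = 53200/299 = 178 J/K.

ΔS_cold = 178 J/K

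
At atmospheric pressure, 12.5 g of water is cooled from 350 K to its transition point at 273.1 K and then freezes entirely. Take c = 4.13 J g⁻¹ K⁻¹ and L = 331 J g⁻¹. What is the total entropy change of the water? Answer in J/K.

ΔS = -28 J/K

Cooling step: ΔS₁ = m c ln(T_tr/T_i) = 12.5 × 4.13 × ln(273.1/350) = -12.81 J/K.
Phase change: ΔS₂ = −mL/T_tr = −12.5 × 331 / 273.1 = -15.15 J/K.
ΔS_total = (-12.81) + (-15.15) = -28 J/K.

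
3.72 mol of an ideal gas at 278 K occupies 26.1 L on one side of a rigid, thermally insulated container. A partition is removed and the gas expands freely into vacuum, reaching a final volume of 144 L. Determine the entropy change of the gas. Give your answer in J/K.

No heat is exchanged and no work is done, so the ideal-gas temperature stays constant.
Entropy is a state function; using a reversible isothermal path, ΔS_gas = nR ln(V₂/V₁) = 3.72 × 8.314 × ln(144/26.1) = 52.8 J/K.

ΔS_gas = 52.8 J/K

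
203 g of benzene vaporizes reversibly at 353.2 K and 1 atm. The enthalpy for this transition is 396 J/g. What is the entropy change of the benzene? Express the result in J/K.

Heat absorbed by the substance: Q = mL = 203 × 396 = 80388 J.
At constant T, ΔS = Q_rev/T = 80388 / 353.2 = 228 J/K.

ΔS = 228 J/K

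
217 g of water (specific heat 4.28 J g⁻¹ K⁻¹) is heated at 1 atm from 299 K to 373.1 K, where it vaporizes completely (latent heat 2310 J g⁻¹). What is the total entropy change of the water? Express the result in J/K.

ΔS = 1550 J/K

Warming step: ΔS₁ = m c ln(T_tr/T_i) = 217 × 4.28 × ln(373.1/299) = 205.6 J/K.
Phase change: ΔS₂ = +mL/T_tr = 217 × 2310 / 373.1 = 1344 J/K.
ΔS_total = (205.6) + (1344) = 1550 J/K.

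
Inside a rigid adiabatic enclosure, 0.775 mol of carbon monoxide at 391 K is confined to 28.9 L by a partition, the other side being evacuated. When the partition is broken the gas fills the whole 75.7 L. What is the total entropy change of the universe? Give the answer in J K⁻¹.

For an ideal gas in free expansion Q = 0 and W = 0, so T is unchanged.
Entropy is a state function; using a reversible isothermal path, ΔS_gas = nR ln(V₂/V₁) = 0.775 × 8.314 × ln(75.7/28.9) = 6.2 J/K.
The insulated surroundings exchange no heat, so ΔS_surr = 0 and ΔS_universe = ΔS_gas.

ΔS_universe = 6.2 J/K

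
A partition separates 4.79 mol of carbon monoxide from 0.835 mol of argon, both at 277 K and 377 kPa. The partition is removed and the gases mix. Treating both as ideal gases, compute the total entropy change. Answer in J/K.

ΔS_mix = 19.6 J/K

Mole fractions: x_A = 4.79/5.62 = 0.852, x_B = 0.148.
ΔS_mix = −R(n_A ln x_A + n_B ln x_B) = −8.314 × (4.79 ln 0.852 + 0.835 ln 0.148) = 19.6 J/K.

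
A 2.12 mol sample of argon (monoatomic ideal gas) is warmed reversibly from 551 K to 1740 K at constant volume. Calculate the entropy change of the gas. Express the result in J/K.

ΔS = 30.4 J/K

At constant volume, ΔS = nC_V ln(T₂/T₁) with C_V = 3R/2 = 12.47 J mol⁻¹ K⁻¹.
ΔS = 2.12 × 12.47 × ln(1740/551) = 30.4 J/K.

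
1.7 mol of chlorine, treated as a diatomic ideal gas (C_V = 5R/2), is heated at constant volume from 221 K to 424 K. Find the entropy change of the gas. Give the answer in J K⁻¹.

At constant volume, ΔS = nC_V ln(T₂/T₁) with C_V = 5R/2 = 20.79 J mol⁻¹ K⁻¹.
ΔS = 1.7 × 20.79 × ln(424/221) = 23 J/K.

ΔS = 23 J/K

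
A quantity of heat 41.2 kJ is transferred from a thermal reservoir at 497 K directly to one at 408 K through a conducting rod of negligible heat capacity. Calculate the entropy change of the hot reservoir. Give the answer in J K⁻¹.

The hot reservoir loses heat Q, so ΔS_hot = −Q/T_H = −41200/497 = -82.9 J/K.

ΔS_hot = -82.9 J/K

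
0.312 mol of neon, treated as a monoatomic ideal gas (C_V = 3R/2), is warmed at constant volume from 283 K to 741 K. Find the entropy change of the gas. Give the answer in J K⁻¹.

ΔS = 3.75 J/K

At constant volume, ΔS = nC_V ln(T₂/T₁) with C_V = 3R/2 = 12.47 J mol⁻¹ K⁻¹.
ΔS = 0.312 × 12.47 × ln(741/283) = 3.75 J/K.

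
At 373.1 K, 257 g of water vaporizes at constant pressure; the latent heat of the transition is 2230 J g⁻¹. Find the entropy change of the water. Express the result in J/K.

ΔS = 1540 J/K

Heat absorbed by the substance: Q = mL = 257 × 2230 = 573110 J.
At constant T, ΔS = Q_rev/T = 573110 / 373.1 = 1540 J/K.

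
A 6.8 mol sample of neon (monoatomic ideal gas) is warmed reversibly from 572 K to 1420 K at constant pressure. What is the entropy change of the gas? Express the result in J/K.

At constant pressure, ΔS = nC_p ln(T₂/T₁) with C_p = 5R/2 = 20.79 J mol⁻¹ K⁻¹.
ΔS = 6.8 × 20.79 × ln(1420/572) = 129 J/K.

ΔS = 129 J/K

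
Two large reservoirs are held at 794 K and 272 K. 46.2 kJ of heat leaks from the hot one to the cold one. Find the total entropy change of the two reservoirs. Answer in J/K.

ΔS_hot = −Q/T_H = −46200/794 = -58.19 J/K and ΔS_cold = +Q/T_C = 46200/272 = 169.9 J/K.
ΔS_total = -58.19 + 169.9 = 112 J/K, positive as the second law requires.

ΔS_total = 112 J/K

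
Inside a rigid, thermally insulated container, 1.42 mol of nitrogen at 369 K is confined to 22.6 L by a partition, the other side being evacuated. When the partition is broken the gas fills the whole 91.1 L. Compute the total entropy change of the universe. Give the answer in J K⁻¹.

ΔS_universe = 16.5 J/K

No heat is exchanged and no work is done, so the ideal-gas temperature stays constant.
Entropy is a state function; using a reversible isothermal path, ΔS_gas = nR ln(V₂/V₁) = 1.42 × 8.314 × ln(91.1/22.6) = 16.5 J/K.
The insulated surroundings exchange no heat, so ΔS_surr = 0 and ΔS_universe = ΔS_gas.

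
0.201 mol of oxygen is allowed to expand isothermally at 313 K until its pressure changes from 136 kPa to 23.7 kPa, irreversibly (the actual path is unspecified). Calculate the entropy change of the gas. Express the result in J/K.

Entropy is a state function, so ΔS_gas depends only on the end states.
For an isothermal ideal gas ΔS_gas = nR ln(P₁/P₂) = 0.201 × 8.314 × ln(136/23.7) = 2.92 J/K.

ΔS_gas = 2.92 J/K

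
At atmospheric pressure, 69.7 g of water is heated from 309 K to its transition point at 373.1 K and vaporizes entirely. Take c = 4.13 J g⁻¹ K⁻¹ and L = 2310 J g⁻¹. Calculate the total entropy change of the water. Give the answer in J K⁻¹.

Warming step: ΔS₁ = m c ln(T_tr/T_i) = 69.7 × 4.13 × ln(373.1/309) = 54.26 J/K.
Phase change: ΔS₂ = +mL/T_tr = 69.7 × 2310 / 373.1 = 431.5 J/K.
ΔS_total = (54.26) + (431.5) = 486 J/K.

ΔS = 486 J/K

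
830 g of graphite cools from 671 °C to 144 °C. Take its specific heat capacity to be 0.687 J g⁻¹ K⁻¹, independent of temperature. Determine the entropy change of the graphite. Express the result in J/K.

In kelvin: T₁ = 944.15 K, T₂ = 417.15 K. ΔS = ∫dQ_rev/T = m c ln(T₂/T₁) = 830 × 0.687 × ln(417.15/944.15) = -466 J/K.

ΔS = -466 J/K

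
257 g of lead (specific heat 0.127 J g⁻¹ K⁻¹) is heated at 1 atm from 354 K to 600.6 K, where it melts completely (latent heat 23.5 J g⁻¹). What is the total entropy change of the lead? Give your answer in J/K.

Warming step: ΔS₁ = m c ln(T_tr/T_i) = 257 × 0.127 × ln(600.6/354) = 17.25 J/K.
Phase change: ΔS₂ = +mL/T_tr = 257 × 23.5 / 600.6 = 10.06 J/K.
ΔS_total = (17.25) + (10.06) = 27.3 J/K.

ΔS = 27.3 J/K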